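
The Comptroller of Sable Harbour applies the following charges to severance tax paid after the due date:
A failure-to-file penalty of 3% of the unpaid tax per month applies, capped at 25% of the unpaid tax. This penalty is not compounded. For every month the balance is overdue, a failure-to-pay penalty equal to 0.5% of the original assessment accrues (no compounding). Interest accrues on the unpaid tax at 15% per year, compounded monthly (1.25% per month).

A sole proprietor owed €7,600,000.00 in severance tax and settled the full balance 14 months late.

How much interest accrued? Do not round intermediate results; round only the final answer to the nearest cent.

Interest: €7,600,000.00 × ((1 + 0.0125)^14 − 1) = €7,600,000.00 × 0.1899547… = €1,443,656.0891…

€1,443,656.09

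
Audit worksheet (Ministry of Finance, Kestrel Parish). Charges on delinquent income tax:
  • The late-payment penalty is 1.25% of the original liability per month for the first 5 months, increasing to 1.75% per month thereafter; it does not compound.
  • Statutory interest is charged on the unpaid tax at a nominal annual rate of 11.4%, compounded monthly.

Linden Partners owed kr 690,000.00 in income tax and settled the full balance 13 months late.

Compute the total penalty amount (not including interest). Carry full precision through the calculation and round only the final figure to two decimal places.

Penalty, months 1–5: 5 × 1.25% × kr 690,000.00 = kr 43,125.00
Penalty, months 6–13: 8 × 1.75% × kr 690,000.00 = kr 96,600.00
Total penalty = kr 43,125.00 + kr 96,600.00 = kr 139,725.00

kr 139,725.00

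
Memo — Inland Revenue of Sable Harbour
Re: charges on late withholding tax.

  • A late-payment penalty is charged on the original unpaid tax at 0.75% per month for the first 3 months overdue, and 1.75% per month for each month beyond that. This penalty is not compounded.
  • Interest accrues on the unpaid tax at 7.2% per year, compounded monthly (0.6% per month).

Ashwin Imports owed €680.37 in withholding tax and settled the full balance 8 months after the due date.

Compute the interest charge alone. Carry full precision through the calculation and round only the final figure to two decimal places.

Interest: €680.37 × ((1 + 0.006)^8 − 1) = €680.37 × 0.0490202… = €33.3519…

€33.35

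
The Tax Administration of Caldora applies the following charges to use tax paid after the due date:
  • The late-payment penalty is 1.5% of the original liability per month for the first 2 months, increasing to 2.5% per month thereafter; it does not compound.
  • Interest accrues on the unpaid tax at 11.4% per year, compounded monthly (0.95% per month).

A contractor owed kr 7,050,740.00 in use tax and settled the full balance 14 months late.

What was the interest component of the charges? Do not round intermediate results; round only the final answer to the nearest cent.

kr 997,913.41

Interest: kr 7,050,740.00 × ((1 + 0.0095)^14 − 1) = kr 7,050,740.00 × 0.1415331… = kr 997,913.4057…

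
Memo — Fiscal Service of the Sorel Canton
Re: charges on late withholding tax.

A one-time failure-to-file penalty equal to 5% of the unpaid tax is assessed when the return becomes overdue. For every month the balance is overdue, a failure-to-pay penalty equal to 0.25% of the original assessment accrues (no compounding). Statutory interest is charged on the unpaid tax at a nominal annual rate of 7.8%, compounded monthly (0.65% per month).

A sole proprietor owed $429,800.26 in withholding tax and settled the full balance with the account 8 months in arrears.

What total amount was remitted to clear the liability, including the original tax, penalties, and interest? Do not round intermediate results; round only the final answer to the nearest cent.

Failure-to-file penalty: 5% × $429,800.26 = $21,490.01…
Failure-to-pay penalty: 8 × 0.25% × $429,800.26 = $8,596.01…
Interest: $429,800.26 × ((1 + 0.0065)^8 − 1) = $429,800.26 × 0.0531985… = $22,864.7311…
Total = $429,800.26 + $30,086.0182 + $22,864.7311… = $482,751.01

$482,751.01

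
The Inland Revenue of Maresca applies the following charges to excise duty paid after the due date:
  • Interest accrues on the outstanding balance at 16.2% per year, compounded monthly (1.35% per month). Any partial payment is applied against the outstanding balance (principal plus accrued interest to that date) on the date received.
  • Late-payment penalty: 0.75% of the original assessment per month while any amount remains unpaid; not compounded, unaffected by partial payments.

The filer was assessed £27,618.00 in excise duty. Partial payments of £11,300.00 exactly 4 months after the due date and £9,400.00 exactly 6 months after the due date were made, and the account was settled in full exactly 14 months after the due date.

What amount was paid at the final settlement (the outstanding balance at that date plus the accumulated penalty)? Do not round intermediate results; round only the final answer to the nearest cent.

£12,835.33

Balance at month 4: £27,618.0000 × (1 + 0.0135)^4 = £29,139.8450…
After £11,300.00 payment: £29,139.8450… − £11,300.00 = £17,839.8450…
Balance at month 6: £17,839.8450… × (1 + 0.0135)^2 = £18,324.7721…
After £9,400.00 payment: £18,324.7721… − £9,400.00 = £8,924.7721…
Balance at month 14: £8,924.7721… × (1 + 0.0135)^8 = £9,935.4413…
Penalty: 14 × 0.75% × £27,618.00 = £2,899.89
Final settlement = outstanding balance + penalty = £9,935.4413… + £2,899.89 = £12,835.33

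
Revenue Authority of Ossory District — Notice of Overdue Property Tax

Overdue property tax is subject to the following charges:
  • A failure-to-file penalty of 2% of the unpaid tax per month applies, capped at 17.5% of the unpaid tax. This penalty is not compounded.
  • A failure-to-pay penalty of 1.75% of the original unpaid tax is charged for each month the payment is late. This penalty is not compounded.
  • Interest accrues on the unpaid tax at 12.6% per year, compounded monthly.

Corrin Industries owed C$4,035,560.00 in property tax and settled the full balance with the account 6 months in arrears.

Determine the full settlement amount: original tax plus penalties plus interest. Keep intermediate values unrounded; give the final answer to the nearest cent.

C$5,204,569.26

Failure-to-file: 6 × 2% × C$4,035,560.00 = C$484,267.20 (under the 17.5% cap)
Failure-to-pay penalty: 6 × 1.75% × C$4,035,560.00 = C$423,733.80
Interest (12.6%/yr ÷ 12 = 1.05%/month): C$4,035,560.00 × ((1 + 0.0105)^6 − 1) = C$261,008.2595…
Total = C$4,035,560.00 + C$908,001.0000 + C$261,008.2595… = C$5,204,569.26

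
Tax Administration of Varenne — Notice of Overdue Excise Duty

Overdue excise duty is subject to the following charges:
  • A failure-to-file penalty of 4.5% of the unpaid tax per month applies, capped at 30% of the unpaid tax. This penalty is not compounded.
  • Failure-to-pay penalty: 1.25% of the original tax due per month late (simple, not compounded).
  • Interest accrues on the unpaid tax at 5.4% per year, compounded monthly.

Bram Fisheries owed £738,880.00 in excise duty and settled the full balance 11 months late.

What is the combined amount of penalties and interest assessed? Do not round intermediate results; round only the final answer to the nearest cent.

Failure-to-file: 11 × 4.5% × £738,880.00 = £365,745.60, capped at 30% × £738,880.00 = £221,664.00
Failure-to-pay penalty = 1.25% × £738,880.00 × 11 mo = £101,596.00
Interest (5.4%/yr ÷ 12 = 0.45%/month): £738,880.00 × ((1 + 0.0045)^11 − 1) = £37,408.6977…
Penalties + interest = £323,260.0000 + £37,408.6977… = £360,668.70

£360,668.70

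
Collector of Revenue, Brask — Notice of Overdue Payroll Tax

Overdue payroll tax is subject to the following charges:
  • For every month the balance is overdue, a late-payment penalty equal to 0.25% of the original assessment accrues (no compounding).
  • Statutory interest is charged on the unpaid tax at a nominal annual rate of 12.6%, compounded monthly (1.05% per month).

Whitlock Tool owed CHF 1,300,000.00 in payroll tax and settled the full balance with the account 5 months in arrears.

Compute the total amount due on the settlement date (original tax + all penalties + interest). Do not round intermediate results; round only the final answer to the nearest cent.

CHF 1,385,948.38

Late-payment penalty = 0.25% × CHF 1,300,000.00 × 5 mo = CHF 16,250.00
Interest: CHF 1,300,000.00 × ((1 + 0.0105)^5 − 1) = CHF 1,300,000.00 × 0.0536141… = CHF 69,698.3783…
Total = CHF 1,300,000.00 + CHF 16,250.0000 + CHF 69,698.3783… = CHF 1,385,948.38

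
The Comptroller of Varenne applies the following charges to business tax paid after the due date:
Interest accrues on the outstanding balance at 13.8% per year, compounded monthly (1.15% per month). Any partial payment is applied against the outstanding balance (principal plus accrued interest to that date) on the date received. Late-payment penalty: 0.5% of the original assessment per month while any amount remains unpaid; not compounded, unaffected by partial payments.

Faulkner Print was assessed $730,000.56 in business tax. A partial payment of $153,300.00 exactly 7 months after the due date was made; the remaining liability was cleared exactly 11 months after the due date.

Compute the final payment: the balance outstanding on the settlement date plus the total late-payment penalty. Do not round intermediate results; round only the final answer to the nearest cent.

Balance at month 7: $730,000.5600 × (1 + 0.0115)^7 = $790,832.3075…
After $153,300.00 payment: $790,832.3075… − $153,300.00 = $637,532.3075…
Balance at month 11: $637,532.3075… × (1 + 0.0115)^4 = $667,368.5651…
Penalty: 11 × 0.5% × $730,000.56 = $40,150.03…
Final settlement = outstanding balance + penalty = $667,368.5651… + $40,150.03… = $707,518.60

$707,518.60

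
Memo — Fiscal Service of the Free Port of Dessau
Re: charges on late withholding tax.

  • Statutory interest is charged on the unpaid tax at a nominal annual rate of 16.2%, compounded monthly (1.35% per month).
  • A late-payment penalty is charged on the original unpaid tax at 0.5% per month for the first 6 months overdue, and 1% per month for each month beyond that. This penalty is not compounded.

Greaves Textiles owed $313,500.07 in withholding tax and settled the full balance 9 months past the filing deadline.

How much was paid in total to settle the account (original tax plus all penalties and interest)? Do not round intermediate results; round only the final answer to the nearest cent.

Penalty, months 1–6: 6 × 0.5% × $313,500.07 = $9,405.00…
Penalty, months 7–9: 3 × 1% × $313,500.07 = $9,405.00…
Interest: $313,500.07 × ((1 + 0.0135)^9 − 1) = $313,500.07 × 0.1282719… = $40,213.2539…
Total = $313,500.07 + $18,810.0042 + $40,213.2539… = $372,523.33

$372,523.33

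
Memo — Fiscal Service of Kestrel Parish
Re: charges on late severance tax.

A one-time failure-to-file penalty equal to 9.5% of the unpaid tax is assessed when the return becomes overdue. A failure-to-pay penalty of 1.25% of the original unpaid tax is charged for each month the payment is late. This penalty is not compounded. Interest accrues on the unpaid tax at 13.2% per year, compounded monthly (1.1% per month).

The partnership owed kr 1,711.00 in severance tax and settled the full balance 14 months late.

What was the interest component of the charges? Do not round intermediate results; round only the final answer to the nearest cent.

Interest: kr 1,711.00 × ((1 + 0.011)^14 − 1) = kr 1,711.00 × 0.1655105… = kr 283.1884…

kr 283.19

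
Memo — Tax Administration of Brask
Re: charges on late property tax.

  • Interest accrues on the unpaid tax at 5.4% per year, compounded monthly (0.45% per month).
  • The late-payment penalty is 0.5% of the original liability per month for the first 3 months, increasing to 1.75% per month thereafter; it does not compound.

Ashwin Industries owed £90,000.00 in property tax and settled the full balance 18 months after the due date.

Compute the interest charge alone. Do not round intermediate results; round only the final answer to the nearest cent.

Interest: £90,000.00 × ((1 + 0.0045)^18 − 1) = £90,000.00 × 0.0841739… = £7,575.6491…

£7,575.65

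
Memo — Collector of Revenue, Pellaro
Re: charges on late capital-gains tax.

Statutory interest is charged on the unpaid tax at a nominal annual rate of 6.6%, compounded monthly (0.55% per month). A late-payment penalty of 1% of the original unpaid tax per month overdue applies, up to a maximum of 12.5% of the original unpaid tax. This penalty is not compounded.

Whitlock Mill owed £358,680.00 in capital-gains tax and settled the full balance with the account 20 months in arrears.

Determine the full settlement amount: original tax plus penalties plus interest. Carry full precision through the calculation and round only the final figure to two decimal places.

£445,100.96

Penalty (uncapped): 20 × 1% × £358,680.00 = £71,736.00; cap = 12.5% × £358,680.00 = £44,835.00 → penalty = £44,835.00
Interest: £358,680.00 × ((1 + 0.0055)^20 − 1) = £358,680.00 × 0.1159417… = £41,585.9618…
Total = £358,680.00 + £44,835.0000 + £41,585.9618… = £445,100.96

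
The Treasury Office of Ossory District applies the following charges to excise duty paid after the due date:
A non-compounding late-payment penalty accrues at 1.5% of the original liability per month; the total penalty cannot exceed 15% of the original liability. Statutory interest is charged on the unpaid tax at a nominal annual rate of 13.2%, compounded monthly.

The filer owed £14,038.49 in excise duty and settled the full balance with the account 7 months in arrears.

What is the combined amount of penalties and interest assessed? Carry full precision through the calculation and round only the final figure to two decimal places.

£2,591.34

Penalty: 7 × 1.5% × £14,038.49 = £1,474.04… (below the 15% cap of £2,105.77…)
Interest (13.2%/yr ÷ 12 = 1.1%/month): £14,038.49 × ((1 + 0.011)^7 − 1) = £1,117.2968…
Penalties + interest = £1,474.0415… + £1,117.2968… = £2,591.34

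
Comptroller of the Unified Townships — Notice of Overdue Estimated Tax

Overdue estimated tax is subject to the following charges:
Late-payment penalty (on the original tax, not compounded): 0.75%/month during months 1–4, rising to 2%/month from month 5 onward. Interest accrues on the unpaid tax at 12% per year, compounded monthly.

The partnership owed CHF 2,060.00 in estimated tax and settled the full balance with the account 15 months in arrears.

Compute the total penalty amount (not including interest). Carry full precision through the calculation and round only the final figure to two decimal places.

Penalty, months 1–4: 4 × 0.75% × CHF 2,060.00 = CHF 61.80
Penalty, months 5–15: 11 × 2% × CHF 2,060.00 = CHF 453.20
Total penalty = CHF 61.80 + CHF 453.20 = CHF 515.00

CHF 515.00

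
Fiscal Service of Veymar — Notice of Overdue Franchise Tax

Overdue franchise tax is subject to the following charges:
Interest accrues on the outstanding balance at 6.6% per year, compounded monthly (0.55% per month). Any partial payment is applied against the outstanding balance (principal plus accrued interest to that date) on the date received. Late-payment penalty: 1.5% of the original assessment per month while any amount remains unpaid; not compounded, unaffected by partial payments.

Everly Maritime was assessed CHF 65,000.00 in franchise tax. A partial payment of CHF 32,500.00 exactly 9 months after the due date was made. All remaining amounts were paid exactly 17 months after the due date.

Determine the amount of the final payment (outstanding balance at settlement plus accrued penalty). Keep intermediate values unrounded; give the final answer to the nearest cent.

CHF 53,969.57

Balance at month 9: CHF 65,000.0000 × (1 + 0.0055)^9 = CHF 68,289.2009…
After CHF 32,500.00 payment: CHF 68,289.2009… − CHF 32,500.00 = CHF 35,789.2009…
Balance at month 17: CHF 35,789.2009… × (1 + 0.0055)^8 = CHF 37,394.5750…
Penalty: 17 × 1.5% × CHF 65,000.00 = CHF 16,575.00
Final settlement = outstanding balance + penalty = CHF 37,394.5750… + CHF 16,575.00 = CHF 53,969.57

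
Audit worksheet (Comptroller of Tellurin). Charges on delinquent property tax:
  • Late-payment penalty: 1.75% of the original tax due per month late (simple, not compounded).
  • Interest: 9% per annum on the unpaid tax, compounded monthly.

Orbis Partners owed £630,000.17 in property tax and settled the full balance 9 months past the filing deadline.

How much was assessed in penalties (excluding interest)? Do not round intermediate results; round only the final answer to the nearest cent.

£99,225.03

Late-payment penalty = 1.75% × £630,000.17 × 9 mo = £99,225.03…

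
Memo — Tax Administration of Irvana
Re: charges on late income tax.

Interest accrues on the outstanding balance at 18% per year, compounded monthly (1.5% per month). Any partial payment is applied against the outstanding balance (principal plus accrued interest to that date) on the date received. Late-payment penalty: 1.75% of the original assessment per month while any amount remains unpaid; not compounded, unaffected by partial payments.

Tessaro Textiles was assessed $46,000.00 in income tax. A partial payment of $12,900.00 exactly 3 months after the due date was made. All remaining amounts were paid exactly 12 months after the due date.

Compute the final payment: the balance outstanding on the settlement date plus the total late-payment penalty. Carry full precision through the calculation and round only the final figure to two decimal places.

Balance at month 3: $46,000.0000 × (1 + 0.015)^3 = $48,101.2053…
After $12,900.00 payment: $48,101.2053… − $12,900.00 = $35,201.2053…
Balance at month 12: $35,201.2053… × (1 + 0.015)^9 = $40,248.7052…
Penalty: 12 × 1.75% × $46,000.00 = $9,660.00
Final settlement = outstanding balance + penalty = $40,248.7052… + $9,660.00 = $49,908.71

$49,908.71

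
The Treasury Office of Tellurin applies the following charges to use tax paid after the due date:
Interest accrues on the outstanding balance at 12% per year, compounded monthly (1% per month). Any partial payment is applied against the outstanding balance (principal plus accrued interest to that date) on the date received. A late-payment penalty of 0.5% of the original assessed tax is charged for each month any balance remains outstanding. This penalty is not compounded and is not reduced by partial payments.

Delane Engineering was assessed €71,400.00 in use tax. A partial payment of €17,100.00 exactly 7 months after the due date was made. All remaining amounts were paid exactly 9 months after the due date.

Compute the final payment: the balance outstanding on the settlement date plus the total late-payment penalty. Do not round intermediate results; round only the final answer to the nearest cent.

€63,858.42

Balance at month 7: €71,400.0000 × (1 + 0.01)^7 = €76,550.4641…
After €17,100.00 payment: €76,550.4641… − €17,100.00 = €59,450.4641…
Balance at month 9: €59,450.4641… × (1 + 0.01)^2 = €60,645.4185…
Penalty: 9 × 0.5% × €71,400.00 = €3,213.00
Final settlement = outstanding balance + penalty = €60,645.4185… + €3,213.00 = €63,858.42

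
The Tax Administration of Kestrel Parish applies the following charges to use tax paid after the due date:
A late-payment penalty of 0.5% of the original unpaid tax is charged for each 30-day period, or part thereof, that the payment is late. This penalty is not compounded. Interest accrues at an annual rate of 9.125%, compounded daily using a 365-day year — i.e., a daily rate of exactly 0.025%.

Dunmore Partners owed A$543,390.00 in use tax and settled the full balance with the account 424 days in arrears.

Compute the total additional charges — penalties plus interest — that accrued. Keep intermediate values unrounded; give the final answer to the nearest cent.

Penalty periods: ⌈424/30⌉ = 15; penalty = 15 × 0.5% × A$543,390.00 = A$40,754.25
Interest: A$543,390.00 × ((1 + 0.00025)^424 − 1) = A$543,390.00 × 0.11180715… = A$60,754.8858…
Penalties + interest = A$40,754.2500 + A$60,754.8858… = A$101,509.14

A$101,509.14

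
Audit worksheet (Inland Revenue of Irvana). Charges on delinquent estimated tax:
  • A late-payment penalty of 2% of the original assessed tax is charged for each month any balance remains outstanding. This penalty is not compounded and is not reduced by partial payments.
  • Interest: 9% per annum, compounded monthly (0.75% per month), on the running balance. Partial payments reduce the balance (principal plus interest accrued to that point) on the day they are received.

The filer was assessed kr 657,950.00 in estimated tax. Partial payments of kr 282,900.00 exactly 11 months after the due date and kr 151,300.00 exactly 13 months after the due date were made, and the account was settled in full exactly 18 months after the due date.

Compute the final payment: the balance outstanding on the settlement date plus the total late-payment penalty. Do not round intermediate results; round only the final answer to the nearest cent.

kr 534,380.61

Balance at month 11: kr 657,950.0000 × (1 + 0.0075)^11 = kr 714,312.9016…
After kr 282,900.00 payment: kr 714,312.9016… − kr 282,900.00 = kr 431,412.9016…
Balance at month 13: kr 431,412.9016… × (1 + 0.0075)^2 = kr 437,908.3621…
After kr 151,300.00 payment: kr 437,908.3621… − kr 151,300.00 = kr 286,608.3621…
Balance at month 18: kr 286,608.3621… × (1 + 0.0075)^5 = kr 297,518.6065…
Penalty: 18 × 2% × kr 657,950.00 = kr 236,862.00
Final settlement = outstanding balance + penalty = kr 297,518.6065… + kr 236,862.00 = kr 534,380.61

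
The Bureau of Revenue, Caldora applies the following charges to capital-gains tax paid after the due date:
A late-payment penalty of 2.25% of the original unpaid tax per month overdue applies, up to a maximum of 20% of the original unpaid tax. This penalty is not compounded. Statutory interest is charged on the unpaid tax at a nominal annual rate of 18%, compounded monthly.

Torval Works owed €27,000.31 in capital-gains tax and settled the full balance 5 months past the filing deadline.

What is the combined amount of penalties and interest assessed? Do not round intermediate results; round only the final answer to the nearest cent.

€5,124.23

Penalty: 5 × 2.25% × €27,000.31 = €3,037.53… (below the 20% cap of €5,400.06…)
Interest (18%/yr ÷ 12 = 1.5%/month): €27,000.31 × ((1 + 0.015)^5 − 1) = €2,086.6921…
Penalties + interest = €3,037.5349… + €2,086.6921… = €5,124.23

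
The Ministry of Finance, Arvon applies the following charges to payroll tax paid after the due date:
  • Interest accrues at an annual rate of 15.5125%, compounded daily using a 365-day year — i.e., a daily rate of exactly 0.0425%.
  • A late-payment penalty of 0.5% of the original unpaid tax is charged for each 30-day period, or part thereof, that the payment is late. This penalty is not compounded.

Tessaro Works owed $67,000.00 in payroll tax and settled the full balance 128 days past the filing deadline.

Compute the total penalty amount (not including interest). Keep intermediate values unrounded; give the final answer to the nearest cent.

Penalty periods: ⌈128/30⌉ = 5; penalty = 5 × 0.5% × $67,000.00 = $1,675.00

$1,675.00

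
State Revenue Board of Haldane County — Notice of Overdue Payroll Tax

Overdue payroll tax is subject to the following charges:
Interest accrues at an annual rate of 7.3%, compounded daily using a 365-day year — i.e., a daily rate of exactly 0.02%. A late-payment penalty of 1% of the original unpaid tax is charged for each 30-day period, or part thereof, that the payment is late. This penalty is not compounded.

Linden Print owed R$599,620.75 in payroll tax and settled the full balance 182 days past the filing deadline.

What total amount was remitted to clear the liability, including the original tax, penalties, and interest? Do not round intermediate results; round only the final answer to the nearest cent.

R$663,820.24

Penalty periods: ⌈182/30⌉ = 7; penalty = 7 × 1% × R$599,620.75 = R$41,973.45…
Interest: R$599,620.75 × ((1 + 0.0002)^182 − 1) = R$599,620.75 × 0.03706682… = R$22,226.0328…
Total = R$599,620.75 + R$41,973.4525 + R$22,226.0328… = R$663,820.24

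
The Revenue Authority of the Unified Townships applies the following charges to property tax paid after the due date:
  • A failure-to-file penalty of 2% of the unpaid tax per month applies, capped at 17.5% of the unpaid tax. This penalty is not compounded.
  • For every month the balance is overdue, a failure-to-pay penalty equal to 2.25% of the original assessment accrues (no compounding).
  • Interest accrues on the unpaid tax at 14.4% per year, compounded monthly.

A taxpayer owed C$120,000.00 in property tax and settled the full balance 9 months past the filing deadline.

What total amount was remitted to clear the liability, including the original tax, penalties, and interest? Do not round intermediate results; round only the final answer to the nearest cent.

Failure-to-file: 9 × 2% × C$120,000.00 = C$21,600.00, capped at 17.5% × C$120,000.00 = C$21,000.00
Failure-to-pay penalty: 9 × 2.25% × C$120,000.00 = C$24,300.00
Interest (14.4%/yr ÷ 12 = 1.2%/month): C$120,000.00 × ((1 + 0.012)^9 − 1) = C$13,599.8156…
Total = C$120,000.00 + C$45,300.0000 + C$13,599.8156… = C$178,899.82

C$178,899.82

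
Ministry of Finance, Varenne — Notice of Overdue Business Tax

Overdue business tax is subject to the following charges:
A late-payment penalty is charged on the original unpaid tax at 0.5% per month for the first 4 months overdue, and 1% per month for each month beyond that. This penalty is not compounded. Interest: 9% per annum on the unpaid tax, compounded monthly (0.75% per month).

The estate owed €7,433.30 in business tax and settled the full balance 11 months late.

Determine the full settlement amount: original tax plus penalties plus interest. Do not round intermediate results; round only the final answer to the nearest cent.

Penalty, months 1–4: 4 × 0.5% × €7,433.30 = €148.67…
Penalty, months 5–11: 7 × 1% × €7,433.30 = €520.33…
Interest: €7,433.30 × ((1 + 0.0075)^11 − 1) = €7,433.30 × 0.0856644… = €636.7693…
Total = €7,433.30 + €668.9970 + €636.7693… = €8,739.07

€8,739.07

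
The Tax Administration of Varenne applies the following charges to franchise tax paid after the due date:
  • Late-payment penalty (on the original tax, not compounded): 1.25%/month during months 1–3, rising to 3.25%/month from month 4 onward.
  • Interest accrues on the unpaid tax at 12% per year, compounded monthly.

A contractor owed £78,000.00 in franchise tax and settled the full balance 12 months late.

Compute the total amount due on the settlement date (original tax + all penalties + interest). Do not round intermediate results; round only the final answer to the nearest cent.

Penalty, months 1–3: 3 × 1.25% × £78,000.00 = £2,925.00
Penalty, months 4–12: 9 × 3.25% × £78,000.00 = £22,815.00
Interest (12%/yr ÷ 12 = 1%/month): £78,000.00 × ((1 + 0.01)^12 − 1) = £9,892.3524…
Total = £78,000.00 + £25,740.0000 + £9,892.3524… = £113,632.35

£113,632.35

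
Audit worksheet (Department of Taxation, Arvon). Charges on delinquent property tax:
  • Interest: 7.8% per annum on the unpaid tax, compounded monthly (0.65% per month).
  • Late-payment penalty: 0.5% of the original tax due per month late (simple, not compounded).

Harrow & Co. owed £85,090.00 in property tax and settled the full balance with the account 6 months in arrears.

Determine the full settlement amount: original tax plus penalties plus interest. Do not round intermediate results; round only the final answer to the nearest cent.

Late-payment penalty: 6 × 0.5% × £85,090.00 = £2,552.70
Interest: £85,090.00 × ((1 + 0.0065)^6 − 1) = £85,090.00 × 0.0396393… = £3,372.9054…
Total = £85,090.00 + £2,552.7000 + £3,372.9054… = £91,015.61

£91,015.61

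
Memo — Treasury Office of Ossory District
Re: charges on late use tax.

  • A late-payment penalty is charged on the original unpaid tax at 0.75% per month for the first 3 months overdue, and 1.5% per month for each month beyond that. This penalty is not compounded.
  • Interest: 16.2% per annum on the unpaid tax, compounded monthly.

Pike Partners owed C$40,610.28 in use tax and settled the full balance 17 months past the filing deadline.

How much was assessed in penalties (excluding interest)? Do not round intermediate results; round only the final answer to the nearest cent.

Penalty, months 1–3: 3 × 0.75% × C$40,610.28 = C$913.73…
Penalty, months 4–17: 14 × 1.5% × C$40,610.28 = C$8,528.16…
Total penalty = C$913.73… + C$8,528.16… = C$9,441.89

C$9,441.89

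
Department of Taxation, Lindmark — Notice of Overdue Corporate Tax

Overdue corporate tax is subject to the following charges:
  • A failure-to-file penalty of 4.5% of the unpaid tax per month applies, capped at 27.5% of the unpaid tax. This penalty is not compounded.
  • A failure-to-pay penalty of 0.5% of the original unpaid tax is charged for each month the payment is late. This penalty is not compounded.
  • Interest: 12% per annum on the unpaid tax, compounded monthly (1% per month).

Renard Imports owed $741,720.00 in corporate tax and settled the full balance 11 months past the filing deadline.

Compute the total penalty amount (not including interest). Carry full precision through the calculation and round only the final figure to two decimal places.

Failure-to-file: 11 × 4.5% × $741,720.00 = $367,151.40, capped at 27.5% × $741,720.00 = $203,973.00
Failure-to-pay penalty: 11 × 0.5% × $741,720.00 = $40,794.60
Total penalty = $203,973.00 + $40,794.60 = $244,767.60

$244,767.60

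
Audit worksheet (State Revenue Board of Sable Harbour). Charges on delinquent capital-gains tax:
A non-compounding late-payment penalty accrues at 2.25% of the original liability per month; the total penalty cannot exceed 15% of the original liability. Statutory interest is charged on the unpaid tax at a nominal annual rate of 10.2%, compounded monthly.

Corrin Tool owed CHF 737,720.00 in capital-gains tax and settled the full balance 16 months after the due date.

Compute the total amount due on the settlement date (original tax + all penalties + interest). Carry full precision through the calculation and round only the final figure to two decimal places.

Penalty (uncapped): 16 × 2.25% × CHF 737,720.00 = CHF 265,579.20; cap = 15% × CHF 737,720.00 = CHF 110,658.00 → penalty = CHF 110,658.00
Interest (10.2%/yr ÷ 12 = 0.85%/month): CHF 737,720.00 × ((1 + 0.0085)^16 − 1) = CHF 106,986.8156…
Total = CHF 737,720.00 + CHF 110,658.0000 + CHF 106,986.8156… = CHF 955,364.82

CHF 955,364.82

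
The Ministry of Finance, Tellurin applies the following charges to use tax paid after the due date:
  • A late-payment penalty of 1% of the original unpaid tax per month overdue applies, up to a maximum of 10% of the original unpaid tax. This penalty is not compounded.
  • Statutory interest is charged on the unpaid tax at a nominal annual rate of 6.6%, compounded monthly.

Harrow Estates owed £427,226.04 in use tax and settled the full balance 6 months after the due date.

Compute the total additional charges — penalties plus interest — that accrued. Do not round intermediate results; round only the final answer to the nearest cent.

Penalty: 6 × 1% × £427,226.04 = £25,633.56… (below the 10% cap of £42,722.60…)
Interest (6.6%/yr ÷ 12 = 0.55%/month): £427,226.04 × ((1 + 0.0055)^6 − 1) = £14,293.7406…
Penalties + interest = £25,633.5624 + £14,293.7406… = £39,927.30

£39,927.30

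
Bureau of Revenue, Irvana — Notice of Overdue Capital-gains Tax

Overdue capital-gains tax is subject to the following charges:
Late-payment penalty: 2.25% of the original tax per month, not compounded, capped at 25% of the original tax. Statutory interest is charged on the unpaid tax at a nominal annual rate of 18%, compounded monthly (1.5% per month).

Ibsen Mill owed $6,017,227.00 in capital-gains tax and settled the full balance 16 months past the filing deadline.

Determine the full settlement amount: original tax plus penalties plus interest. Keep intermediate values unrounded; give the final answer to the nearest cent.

$9,140,080.85

Penalty (uncapped): 16 × 2.25% × $6,017,227.00 = $2,166,201.72; cap = 25% × $6,017,227.00 = $1,504,306.75 → penalty = $1,504,306.75
Interest: $6,017,227.00 × ((1 + 0.015)^16 − 1) = $6,017,227.00 × 0.2689855… = $1,618,547.1000…
Total = $6,017,227.00 + $1,504,306.7500 + $1,618,547.1000… = $9,140,080.85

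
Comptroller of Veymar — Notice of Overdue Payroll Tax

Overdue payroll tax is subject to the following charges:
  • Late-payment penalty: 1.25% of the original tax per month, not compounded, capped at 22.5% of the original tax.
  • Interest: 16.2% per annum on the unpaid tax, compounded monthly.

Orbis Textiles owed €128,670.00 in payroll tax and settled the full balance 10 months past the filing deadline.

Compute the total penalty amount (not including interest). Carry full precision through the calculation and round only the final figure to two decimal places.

€16,083.75

Penalty: 10 × 1.25% × €128,670.00 = €16,083.75 (below the 22.5% cap of €28,950.75)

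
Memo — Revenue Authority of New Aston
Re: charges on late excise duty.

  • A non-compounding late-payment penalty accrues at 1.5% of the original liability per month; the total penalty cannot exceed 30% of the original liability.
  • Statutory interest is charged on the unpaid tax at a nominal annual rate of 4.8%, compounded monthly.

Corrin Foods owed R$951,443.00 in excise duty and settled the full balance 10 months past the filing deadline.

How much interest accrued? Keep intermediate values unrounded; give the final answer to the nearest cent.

Interest (4.8%/yr ÷ 12 = 0.4%/month): R$951,443.00 × ((1 + 0.004)^10 − 1) = R$38,750.1174…

R$38,750.12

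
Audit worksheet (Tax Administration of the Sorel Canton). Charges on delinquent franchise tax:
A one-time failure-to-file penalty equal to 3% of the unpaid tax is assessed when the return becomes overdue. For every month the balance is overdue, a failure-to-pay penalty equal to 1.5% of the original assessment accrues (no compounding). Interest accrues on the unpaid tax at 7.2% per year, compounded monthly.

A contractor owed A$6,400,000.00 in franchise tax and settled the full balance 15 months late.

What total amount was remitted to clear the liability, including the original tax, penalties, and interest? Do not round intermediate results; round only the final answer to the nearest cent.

Failure-to-file penalty: 3% × A$6,400,000.00 = A$192,000.00
Failure-to-pay penalty = 1.5% × A$6,400,000.00 × 15 mo = A$1,440,000.00
Interest (7.2%/yr ÷ 12 = 0.6%/month): A$6,400,000.00 × ((1 + 0.006)^15 − 1) = A$600,832.4648…
Total = A$6,400,000.00 + A$1,632,000.0000 + A$600,832.4648… = A$8,632,832.46

A$8,632,832.46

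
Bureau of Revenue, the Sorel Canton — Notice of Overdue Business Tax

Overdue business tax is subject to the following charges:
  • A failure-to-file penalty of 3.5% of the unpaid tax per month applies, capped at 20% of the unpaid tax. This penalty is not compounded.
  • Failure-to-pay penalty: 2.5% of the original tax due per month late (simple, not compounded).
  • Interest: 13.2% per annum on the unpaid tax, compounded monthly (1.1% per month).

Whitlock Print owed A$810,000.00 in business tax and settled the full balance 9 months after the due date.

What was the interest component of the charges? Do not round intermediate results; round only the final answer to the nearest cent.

Interest: A$810,000.00 × ((1 + 0.011)^9 − 1) = A$810,000.00 × 0.1034697… = A$83,810.4321…

A$83,810.43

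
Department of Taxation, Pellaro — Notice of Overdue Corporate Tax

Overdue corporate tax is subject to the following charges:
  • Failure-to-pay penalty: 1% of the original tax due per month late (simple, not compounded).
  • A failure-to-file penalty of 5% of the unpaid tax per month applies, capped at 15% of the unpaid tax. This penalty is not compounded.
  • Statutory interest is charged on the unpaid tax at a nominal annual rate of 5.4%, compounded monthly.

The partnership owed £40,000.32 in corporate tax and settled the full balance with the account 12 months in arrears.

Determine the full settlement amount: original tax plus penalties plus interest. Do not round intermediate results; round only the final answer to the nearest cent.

Failure-to-file: 12 × 5% × £40,000.32 = £24,000.19…, capped at 15% × £40,000.32 = £6,000.05…
Failure-to-pay penalty: 12 × 1% × £40,000.32 = £4,800.04…
Interest (5.4%/yr ÷ 12 = 0.45%/month): £40,000.32 × ((1 + 0.0045)^12 − 1) = £2,214.2878…
Total = £40,000.32 + £10,800.0864 + £2,214.2878… = £53,014.69

£53,014.69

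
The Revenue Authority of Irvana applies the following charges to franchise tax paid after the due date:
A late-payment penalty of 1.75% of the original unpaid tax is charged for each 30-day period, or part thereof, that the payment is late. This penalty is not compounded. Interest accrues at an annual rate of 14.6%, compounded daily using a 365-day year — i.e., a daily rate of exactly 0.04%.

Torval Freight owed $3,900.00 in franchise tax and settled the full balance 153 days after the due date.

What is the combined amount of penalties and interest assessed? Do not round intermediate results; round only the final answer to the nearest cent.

Penalty periods: ⌈153/30⌉ = 6; penalty = 6 × 1.75% × $3,900.00 = $409.50
Interest: $3,900.00 × ((1 + 0.0004)^153 − 1) = $3,900.00 × 0.06309851… = $246.0842…
Penalties + interest = $409.5000 + $246.0842… = $655.58

$655.58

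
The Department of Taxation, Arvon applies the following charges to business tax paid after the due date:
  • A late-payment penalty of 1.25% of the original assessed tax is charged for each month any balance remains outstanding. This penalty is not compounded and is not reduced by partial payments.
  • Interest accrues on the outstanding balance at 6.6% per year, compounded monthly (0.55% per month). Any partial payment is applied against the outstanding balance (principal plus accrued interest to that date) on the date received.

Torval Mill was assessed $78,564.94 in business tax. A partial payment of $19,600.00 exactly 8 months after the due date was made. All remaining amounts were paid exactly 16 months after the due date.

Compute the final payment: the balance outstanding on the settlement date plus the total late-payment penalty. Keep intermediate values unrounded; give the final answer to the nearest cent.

$81,005.10

Balance at month 8: $78,564.9400 × (1 + 0.0055)^8 = $82,089.0789…
After $19,600.00 payment: $82,089.0789… − $19,600.00 = $62,489.0789…
Balance at month 16: $62,489.0789… × (1 + 0.0055)^8 = $65,292.1129…
Penalty: 16 × 1.25% × $78,564.94 = $15,712.99…
Final settlement = outstanding balance + penalty = $65,292.1129… + $15,712.99… = $81,005.10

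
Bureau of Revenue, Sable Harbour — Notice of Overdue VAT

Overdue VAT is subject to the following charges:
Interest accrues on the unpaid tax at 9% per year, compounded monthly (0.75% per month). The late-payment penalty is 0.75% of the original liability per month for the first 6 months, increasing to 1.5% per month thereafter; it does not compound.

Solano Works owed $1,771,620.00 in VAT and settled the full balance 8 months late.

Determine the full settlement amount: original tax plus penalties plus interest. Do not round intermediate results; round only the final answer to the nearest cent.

$2,013,621.25

Penalty, months 1–6: 6 × 0.75% × $1,771,620.00 = $79,722.90
Penalty, months 7–8: 2 × 1.5% × $1,771,620.00 = $53,148.60
Interest: $1,771,620.00 × ((1 + 0.0075)^8 − 1) = $1,771,620.00 × 0.0615988… = $109,129.7508…
Total = $1,771,620.00 + $132,871.5000 + $109,129.7508… = $2,013,621.25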